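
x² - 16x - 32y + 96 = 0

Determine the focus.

Only x is squared. Complete the square in x: (x - 8)² = 32(y - 1).
Vertex (8, 1); 4p = 32 so p = 8. Opens up.
Focus is p units from the vertex along the axis: (h, k + p).

(8, 9)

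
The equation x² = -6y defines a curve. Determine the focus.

Vertex (0, 0); 4p = -6 so p = -3/2. Opens down.
Focus is p units from the vertex along the axis: (h, k + p).

(0, -3/2)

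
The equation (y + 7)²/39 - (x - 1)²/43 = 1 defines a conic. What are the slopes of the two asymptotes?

√1677/43 and -√1677/43

Center (1, -7). The positive term is the y-term, so the transverse axis is vertical; a² = 39, b² = 43.
For a vertical hyperbola the asymptotes have slope ±a/b.
Here that is ±√39/√43 = ±√1677/43.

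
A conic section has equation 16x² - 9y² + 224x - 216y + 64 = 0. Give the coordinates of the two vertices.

(-7, -20) and (-7, -4)

16(x² + 14x) -9(y² + 24y) = -64
Completing the square gives 16(x + 7)² -9(y + 12)² = -64 + 784 - 1296 = -576.
Divide by -576: (y + 12)²/64 - (x + 7)²/36 = 1
Hyperbola, center (-7, -12), transverse axis vertical; a² = 64, b² = 36.
a = 8. Vertices at (h, k ± a).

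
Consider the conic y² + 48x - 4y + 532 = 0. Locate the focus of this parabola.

(-23, 2)

Only y is squared. Complete the square in y: (y - 2)² = -48(x + 11).
Vertex (-11, 2); 4p = -48 so p = -12. Opens left.
Focus is p units from the vertex along the axis: (h + p, k).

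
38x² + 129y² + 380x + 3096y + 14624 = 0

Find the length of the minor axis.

Rearranging, 38(x² + 10x) + 129(y² + 24y) = -14624.
Complete the square in x and y: 38(x + 5)² + 129(y + 12)² = -14624 + 950 + 18576 = 4902
Dividing both sides by 4902: (x + 5)²/129 + (y + 12)²/38 = 1
Ellipse, center (-5, -12), major axis horizontal; a² = 129, b² = 38.
b² = 38 so b = √38; the minor axis has length 2b = 2√38.

2√38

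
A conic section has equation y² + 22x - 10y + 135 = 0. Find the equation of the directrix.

x = 1/2

Only y is squared. Complete the square in y: (y - 5)² = -22(x + 5).
Vertex (-5, 5); 4p = -22 so p = -11/2. Opens left.
Directrix is the vertical line x = h − p = -5 − (-11/2) = 1/2.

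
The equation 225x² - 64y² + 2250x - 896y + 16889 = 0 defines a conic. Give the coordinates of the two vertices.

Group the x- and y-terms: 225(x² + 10x) -64(y² + 14y) = -16889
Completing the square gives 225(x + 5)² -64(y + 7)² = -16889 + 5625 - 3136 = -14400.
Dividing both sides by -14400: (y + 7)²/225 - (x + 5)²/64 = 1
Hyperbola, center (-5, -7), transverse axis vertical; a² = 225, b² = 64.
a = 15. Vertices at (h, k ± a).

(-5, -22) and (-5, 8)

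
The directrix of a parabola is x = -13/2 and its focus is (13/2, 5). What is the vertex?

The vertex is the midpoint between the focus and the directrix along the axis of symmetry.
Axis is horizontal (directrix is vertical). Vertex x-coordinate = (13/2 + (-13/2))/2 = 0; y-coordinate = 5.

(0, 5)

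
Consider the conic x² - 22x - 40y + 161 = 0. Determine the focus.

(11, 11)

Only x is squared. Complete the square in x: (x - 11)² = 40(y - 1).
Vertex (11, 1); 4p = 40 so p = 10. Opens up.
Focus is p units from the vertex along the axis: (h, k + p).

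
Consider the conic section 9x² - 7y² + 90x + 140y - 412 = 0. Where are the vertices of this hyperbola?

(-5, 7) and (-5, 13)

Group the x- and y-terms: 9(x² + 10x) -7(y² - 20y) = 412
9(x + 5)² -7(y - 10)² = 412 + 225 - 700 = -63
Dividing both sides by -63: (y - 10)²/9 - (x + 5)²/7 = 1
Hyperbola, center (-5, 10), transverse axis vertical; a² = 9, b² = 7.
a = 3. Vertices at (h, k ± a).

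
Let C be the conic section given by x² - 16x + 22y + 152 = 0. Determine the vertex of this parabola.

(8, -4)

Only x is squared. Complete the square in x: (x - 8)² = -22(y + 4).
Vertex (8, -4); 4p = -22 so p = -11/2. Opens down.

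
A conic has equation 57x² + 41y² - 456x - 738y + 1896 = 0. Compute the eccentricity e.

Collect terms: 57(x² - 8x) + 41(y² - 18y) = -1896
Complete the square: 57(x - 4)² + 41(y - 9)² = -1896 + 912 + 3321 = 2337
Divide through by 2337 to get (x - 4)²/41 + (y - 9)²/57 = 1.
Ellipse, center (4, 9), major axis vertical; a² = 57, b² = 41.
c² = a² - b² = 16, so c = 4.
e = c/a = 4/√57 = 4√57/57.

e = 4√57/57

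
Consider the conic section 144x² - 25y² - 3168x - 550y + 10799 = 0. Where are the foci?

(-2, -11) and (24, -11)

Group: 144(x² - 22x) -25(y² + 22y) = -10799
Complete the square: 144(x - 11)² -25(y + 11)² = -10799 + 17424 - 3025 = 3600
Divide by 3600: (x - 11)²/25 - (y + 11)²/144 = 1
Hyperbola, center (11, -11), transverse axis horizontal; a² = 25, b² = 144.
c² = a² + b² = 25 + 144 = 169, so c = 13.
Foci lie on the horizontal axis through the center: (h ± c, k).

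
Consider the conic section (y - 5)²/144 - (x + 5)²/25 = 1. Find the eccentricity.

Center (-5, 5). The positive term is the y-term, so the transverse axis is vertical; a² = 144, b² = 25.
c² = a² + b² = 169, so c = 13.
e = c/a = 13/12.

e = 13/12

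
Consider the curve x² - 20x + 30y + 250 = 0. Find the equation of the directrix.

y = 5/2

Only x is squared. Complete the square in x: (x - 10)² = -30(y + 5).
Vertex (10, -5); 4p = -30 so p = -15/2. Opens down.
Directrix is the horizontal line y = k − p = -5 − (-15/2) = 5/2.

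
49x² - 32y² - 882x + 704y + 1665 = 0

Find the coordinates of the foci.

(9, 2) and (9, 20)

Rearranging, 49(x² - 18x) -32(y² - 22y) = -1665.
Complete the square: 49(x - 9)² -32(y - 11)² = -1665 + 3969 - 3872 = -1568
Divide by -1568: (y - 11)²/49 - (x - 9)²/32 = 1
Hyperbola, center (9, 11), transverse axis vertical; a² = 49, b² = 32.
c² = a² + b² = 49 + 32 = 81, so c = 9.
Foci lie on the vertical axis through the center: (h, k ± c).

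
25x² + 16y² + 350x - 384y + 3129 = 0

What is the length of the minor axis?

8

25(x² + 14x) + 16(y² - 24y) = -3129
25(x + 7)² + 16(y - 12)² = -3129 + 1225 + 2304 = 400
Divide by 400: (x + 7)²/16 + (y - 12)²/25 = 1
Ellipse, center (-7, 12), major axis vertical; a² = 25, b² = 16.
b² = 16 so b = 4; the minor axis has length 2b = 8.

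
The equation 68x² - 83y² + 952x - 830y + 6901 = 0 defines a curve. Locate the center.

Group the x- and y-terms: 68(x² + 14x) -83(y² + 10y) = -6901
Complete the square: 68(x + 7)² -83(y + 5)² = -6901 + 3332 - 2075 = -5644
Divide through by -5644 to get (y + 5)²/68 - (x + 7)²/83 = 1.
Hyperbola with center (-7, -5).

(-7, -5)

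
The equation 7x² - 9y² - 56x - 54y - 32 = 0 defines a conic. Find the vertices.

(1, -3) and (7, -3)

Group the x- and y-terms: 7(x² - 8x) -9(y² + 6y) = 32
Completing the square gives 7(x - 4)² -9(y + 3)² = 32 + 112 - 81 = 63.
Dividing both sides by 63: (x - 4)²/9 - (y + 3)²/7 = 1
Hyperbola, center (4, -3), transverse axis horizontal; a² = 9, b² = 7.
a = 3. Vertices at (h ± a, k).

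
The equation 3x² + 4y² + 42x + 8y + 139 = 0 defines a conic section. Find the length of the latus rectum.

3

Rearranging, 3(x² + 14x) + 4(y² + 2y) = -139.
Completing the square gives 3(x + 7)² + 4(y + 1)² = -139 + 147 + 4 = 12.
Divide by 12: (x + 7)²/4 + (y + 1)²/3 = 1
Ellipse, center (-7, -1), major axis horizontal; a² = 4, b² = 3.
Latus rectum length = 2b²/a = 2·3/2 = 3.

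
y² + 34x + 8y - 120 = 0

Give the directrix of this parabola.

Only y is squared. Complete the square in y: (y + 4)² = -34(x - 4).
Vertex (4, -4); 4p = -34 so p = -17/2. Opens left.
Directrix is the vertical line x = h − p = 4 − (-17/2) = 25/2.

x = 25/2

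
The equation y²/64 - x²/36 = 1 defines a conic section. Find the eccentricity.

Center (0, 0). The positive term is the y-term, so the transverse axis is vertical; a² = 64, b² = 36.
c² = a² + b² = 100, so c = 10.
e = c/a = 10/8 = 5/4.

e = 5/4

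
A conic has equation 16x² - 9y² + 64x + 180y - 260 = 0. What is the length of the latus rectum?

Collect terms: 16(x² + 4x) -9(y² - 20y) = 260
Complete the square in x and y: 16(x + 2)² -9(y - 10)² = 260 + 64 - 900 = -576
Divide by -576: (y - 10)²/64 - (x + 2)²/36 = 1
Hyperbola, center (-2, 10), transverse axis vertical; a² = 64, b² = 36.
Latus rectum length = 2b²/a = 2·36/8 = 9.

9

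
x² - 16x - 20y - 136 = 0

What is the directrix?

y = -15

Only x is squared. Complete the square in x: (x - 8)² = 20(y + 10).
Vertex (8, -10); 4p = 20 so p = 5. Opens up.
Directrix is the horizontal line y = k − p = -10 − (5) = -15.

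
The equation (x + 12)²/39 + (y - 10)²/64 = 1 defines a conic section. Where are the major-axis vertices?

(-12, 2) and (-12, 18)

Center (-12, 10). The larger denominator 64 sits under the y-term, so the major axis is vertical; a² = 64, b² = 39.
a = 8. Vertices at (h, k ± a).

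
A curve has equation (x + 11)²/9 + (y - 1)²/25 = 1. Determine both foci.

Center (-11, 1). The larger denominator 25 sits under the y-term, so the major axis is vertical; a² = 25, b² = 9.
c² = a² - b² = 25 - 9 = 16, so c = 4.
Foci lie on the vertical axis through the center: (h, k ± c).

(-11, -3) and (-11, 5)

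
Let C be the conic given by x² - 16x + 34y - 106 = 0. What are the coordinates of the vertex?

(8, 5)

Only x is squared. Complete the square in x: (x - 8)² = -34(y - 5).
Vertex (8, 5); 4p = -34 so p = -17/2. Opens down.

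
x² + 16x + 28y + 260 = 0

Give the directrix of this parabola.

y = 0

Only x is squared. Complete the square in x: (x + 8)² = -28(y + 7).
Vertex (-8, -7); 4p = -28 so p = -7. Opens down.
Directrix is the horizontal line y = k − p = -7 − (-7) = 0.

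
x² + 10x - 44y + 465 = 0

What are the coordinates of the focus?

(-5, 21)

Only x is squared. Complete the square in x: (x + 5)² = 44(y - 10).
Vertex (-5, 10); 4p = 44 so p = 11. Opens up.
Focus is p units from the vertex along the axis: (h, k + p).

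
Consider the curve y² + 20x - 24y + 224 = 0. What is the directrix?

Only y is squared. Complete the square in y: (y - 12)² = -20(x + 4).
Vertex (-4, 12); 4p = -20 so p = -5. Opens left.
Directrix is the vertical line x = h − p = -4 − (-5) = 1.

x = 1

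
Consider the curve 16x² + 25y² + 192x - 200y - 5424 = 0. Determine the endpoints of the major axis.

Group: 16(x² + 12x) + 25(y² - 8y) = 5424
16(x + 6)² + 25(y - 4)² = 5424 + 576 + 400 = 6400
Dividing both sides by 6400: (x + 6)²/400 + (y - 4)²/256 = 1
Ellipse, center (-6, 4), major axis horizontal; a² = 400, b² = 256.
a = 20. Vertices at (h ± a, k).

(-26, 4) and (14, 4)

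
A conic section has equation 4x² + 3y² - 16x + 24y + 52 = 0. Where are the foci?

Group the x- and y-terms: 4(x² - 4x) + 3(y² + 8y) = -52
4(x - 2)² + 3(y + 4)² = -52 + 16 + 48 = 12
Divide by 12: (x - 2)²/3 + (y + 4)²/4 = 1
Ellipse, center (2, -4), major axis vertical; a² = 4, b² = 3.
c² = a² - b² = 4 - 3 = 1, so c = 1.
Foci lie on the vertical axis through the center: (h, k ± c).

(2, -5) and (2, -3)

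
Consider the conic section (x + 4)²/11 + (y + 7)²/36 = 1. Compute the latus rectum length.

Center (-4, -7). The larger denominator 36 sits under the y-term, so the major axis is vertical; a² = 36, b² = 11.
Latus rectum length = 2b²/a = 2·11/6 = 11/3.

11/3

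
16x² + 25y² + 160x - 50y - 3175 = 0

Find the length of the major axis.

30

Rearranging, 16(x² + 10x) + 25(y² - 2y) = 3175.
Complete the square in x and y: 16(x + 5)² + 25(y - 1)² = 3175 + 400 + 25 = 3600
Dividing both sides by 3600: (x + 5)²/225 + (y - 1)²/144 = 1
Ellipse, center (-5, 1), major axis horizontal; a² = 225, b² = 144.
a² = 225 so a = 15; the major axis has length 2a = 30.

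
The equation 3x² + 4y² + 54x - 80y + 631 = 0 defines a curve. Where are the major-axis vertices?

Rearranging, 3(x² + 18x) + 4(y² - 20y) = -631.
Complete the square in x and y: 3(x + 9)² + 4(y - 10)² = -631 + 243 + 400 = 12
Divide through by 12 to get (x + 9)²/4 + (y - 10)²/3 = 1.
Ellipse, center (-9, 10), major axis horizontal; a² = 4, b² = 3.
a = 2. Vertices at (h ± a, k).

(-11, 10) and (-7, 10)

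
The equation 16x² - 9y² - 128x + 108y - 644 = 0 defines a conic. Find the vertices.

Group the x- and y-terms: 16(x² - 8x) -9(y² - 12y) = 644
Completing the square gives 16(x - 4)² -9(y - 6)² = 644 + 256 - 324 = 576.
Dividing both sides by 576: (x - 4)²/36 - (y - 6)²/64 = 1
Hyperbola, center (4, 6), transverse axis horizontal; a² = 36, b² = 64.
a = 6. Vertices at (h ± a, k).

(-2, 6) and (10, 6)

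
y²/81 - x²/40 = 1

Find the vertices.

Center (0, 0). The positive term is the y-term, so the transverse axis is vertical; a² = 81, b² = 40.
a = 9. Vertices at (h, k ± a).

(0, -9) and (0, 9)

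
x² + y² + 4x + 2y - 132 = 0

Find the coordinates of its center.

(-2, -1)

Rearranging, (x² + 4x) + (y² + 2y) = 132.
Completing the square gives (x + 2)² + (y + 1)² = 132 + 4 + 1 = 137.
So (x + 2)² + (y + 1)² = 137.
Circle centered at (-2, -1) with r² = 137.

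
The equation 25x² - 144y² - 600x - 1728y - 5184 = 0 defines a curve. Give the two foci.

Rearranging, 25(x² - 24x) -144(y² + 12y) = 5184.
25(x - 12)² -144(y + 6)² = 5184 + 3600 - 5184 = 3600
Divide by 3600: (x - 12)²/144 - (y + 6)²/25 = 1
Hyperbola, center (12, -6), transverse axis horizontal; a² = 144, b² = 25.
c² = a² + b² = 144 + 25 = 169, so c = 13.
Foci lie on the horizontal axis through the center: (h ± c, k).

(-1, -6) and (25, -6)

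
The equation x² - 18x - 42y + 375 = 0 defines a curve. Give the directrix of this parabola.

Only x is squared. Complete the square in x: (x - 9)² = 42(y - 7).
Vertex (9, 7); 4p = 42 so p = 21/2. Opens up.
Directrix is the horizontal line y = k − p = 7 − (21/2) = -7/2.

y = -7/2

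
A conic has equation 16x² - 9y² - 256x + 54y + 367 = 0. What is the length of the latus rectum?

64/3

Rearranging, 16(x² - 16x) -9(y² - 6y) = -367.
Complete the square in x and y: 16(x - 8)² -9(y - 3)² = -367 + 1024 - 81 = 576
Divide through by 576 to get (x - 8)²/36 - (y - 3)²/64 = 1.
Hyperbola, center (8, 3), transverse axis horizontal; a² = 36, b² = 64.
Latus rectum length = 2b²/a = 2·64/6 = 64/3.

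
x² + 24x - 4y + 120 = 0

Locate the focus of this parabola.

(-12, -5)

Only x is squared. Complete the square in x: (x + 12)² = 4(y + 6).
Vertex (-12, -6); 4p = 4 so p = 1. Opens up.
Focus is p units from the vertex along the axis: (h, k + p).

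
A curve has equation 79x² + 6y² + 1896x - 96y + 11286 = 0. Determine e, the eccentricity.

Group the x- and y-terms: 79(x² + 24x) + 6(y² - 16y) = -11286
Complete the square: 79(x + 12)² + 6(y - 8)² = -11286 + 11376 + 384 = 474
Dividing both sides by 474: (x + 12)²/6 + (y - 8)²/79 = 1
Ellipse, center (-12, 8), major axis vertical; a² = 79, b² = 6.
c² = a² - b² = 73, so c = √73.
e = c/a = √73/√79 = √5767/79.

e = √5767/79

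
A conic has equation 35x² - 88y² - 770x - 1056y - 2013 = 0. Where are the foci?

(11 - √123, -6) and (11 + √123, -6)

35(x² - 22x) -88(y² + 12y) = 2013
Completing the square gives 35(x - 11)² -88(y + 6)² = 2013 + 4235 - 3168 = 3080.
Divide by 3080: (x - 11)²/88 - (y + 6)²/35 = 1
Hyperbola, center (11, -6), transverse axis horizontal; a² = 88, b² = 35.
c² = a² + b² = 88 + 35 = 123, so c = √123.
Foci lie on the horizontal axis through the center: (h ± c, k).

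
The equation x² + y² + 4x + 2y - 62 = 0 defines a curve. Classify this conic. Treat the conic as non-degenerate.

circle

No xy term. Coefficients of x² and y² are A = 1, C = 1.
A = C (same sign) ⇒ circle.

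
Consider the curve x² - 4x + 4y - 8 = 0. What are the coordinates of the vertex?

Only x is squared. Complete the square in x: (x - 2)² = -4(y - 3).
Vertex (2, 3); 4p = -4 so p = -1. Opens down.

(2, 3)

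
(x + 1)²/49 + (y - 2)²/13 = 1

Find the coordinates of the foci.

(-7, 2) and (5, 2)

Center (-1, 2). The larger denominator 49 sits under the x-term, so the major axis is horizontal; a² = 49, b² = 13.
c² = a² - b² = 49 - 13 = 36, so c = 6.
Foci lie on the horizontal axis through the center: (h ± c, k).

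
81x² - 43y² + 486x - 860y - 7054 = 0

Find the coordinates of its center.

(-3, -10)

Rearranging, 81(x² + 6x) -43(y² + 20y) = 7054.
Complete the square in x and y: 81(x + 3)² -43(y + 10)² = 7054 + 729 - 4300 = 3483
Divide through by 3483 to get (x + 3)²/43 - (y + 10)²/81 = 1.
Hyperbola with center (-3, -10).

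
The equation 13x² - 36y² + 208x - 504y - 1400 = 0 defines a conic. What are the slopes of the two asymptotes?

Rearranging, 13(x² + 16x) -36(y² + 14y) = 1400.
Completing the square gives 13(x + 8)² -36(y + 7)² = 1400 + 832 - 1764 = 468.
Divide by 468: (x + 8)²/36 - (y + 7)²/13 = 1
Hyperbola, center (-8, -7), transverse axis horizontal; a² = 36, b² = 13.
For a horizontal hyperbola the asymptotes have slope ±b/a.
Here that is ±√13/6.

√13/6 and -√13/6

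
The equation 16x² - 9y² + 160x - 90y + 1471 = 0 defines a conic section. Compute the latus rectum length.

16(x² + 10x) -9(y² + 10y) = -1471
Complete the square: 16(x + 5)² -9(y + 5)² = -1471 + 400 - 225 = -1296
Dividing both sides by -1296: (y + 5)²/144 - (x + 5)²/81 = 1
Hyperbola, center (-5, -5), transverse axis vertical; a² = 144, b² = 81.
Latus rectum length = 2b²/a = 2·81/12 = 27/2.

27/2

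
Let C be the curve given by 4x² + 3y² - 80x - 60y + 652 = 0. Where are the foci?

(10, 8) and (10, 12)

Rearranging, 4(x² - 20x) + 3(y² - 20y) = -652.
Complete the square: 4(x - 10)² + 3(y - 10)² = -652 + 400 + 300 = 48
Dividing both sides by 48: (x - 10)²/12 + (y - 10)²/16 = 1
Ellipse, center (10, 10), major axis vertical; a² = 16, b² = 12.
c² = a² - b² = 16 - 12 = 4, so c = 2.
Foci lie on the vertical axis through the center: (h, k ± c).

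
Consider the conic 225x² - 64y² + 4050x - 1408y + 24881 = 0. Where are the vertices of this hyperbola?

225(x² + 18x) -64(y² + 22y) = -24881
Complete the square in x and y: 225(x + 9)² -64(y + 11)² = -24881 + 18225 - 7744 = -14400
Divide by -14400: (y + 11)²/225 - (x + 9)²/64 = 1
Hyperbola, center (-9, -11), transverse axis vertical; a² = 225, b² = 64.
a = 15. Vertices at (h, k ± a).

(-9, -26) and (-9, 4)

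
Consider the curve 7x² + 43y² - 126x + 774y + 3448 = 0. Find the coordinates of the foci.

Group: 7(x² - 18x) + 43(y² + 18y) = -3448
7(x - 9)² + 43(y + 9)² = -3448 + 567 + 3483 = 602
Divide by 602: (x - 9)²/86 + (y + 9)²/14 = 1
Ellipse, center (9, -9), major axis horizontal; a² = 86, b² = 14.
c² = a² - b² = 86 - 14 = 72, so c = 6√2.
Foci lie on the horizontal axis through the center: (h ± c, k).

(9 - 6√2, -9) and (9 + 6√2, -9)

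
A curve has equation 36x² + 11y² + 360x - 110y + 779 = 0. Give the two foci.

(-5, 0) and (-5, 10)

Group: 36(x² + 10x) + 11(y² - 10y) = -779
Completing the square gives 36(x + 5)² + 11(y - 5)² = -779 + 900 + 275 = 396.
Divide by 396: (x + 5)²/11 + (y - 5)²/36 = 1
Ellipse, center (-5, 5), major axis vertical; a² = 36, b² = 11.
c² = a² - b² = 36 - 11 = 25, so c = 5.
Foci lie on the vertical axis through the center: (h, k ± c).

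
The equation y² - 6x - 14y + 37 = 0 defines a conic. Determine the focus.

Only y is squared. Complete the square in y: (y - 7)² = 6(x + 2).
Vertex (-2, 7); 4p = 6 so p = 3/2. Opens right.
Focus is p units from the vertex along the axis: (h + p, k).

(-1/2, 7)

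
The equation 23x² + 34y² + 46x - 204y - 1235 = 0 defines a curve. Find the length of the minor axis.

Collect terms: 23(x² + 2x) + 34(y² - 6y) = 1235
Complete the square in x and y: 23(x + 1)² + 34(y - 3)² = 1235 + 23 + 306 = 1564
Divide by 1564: (x + 1)²/68 + (y - 3)²/46 = 1
Ellipse, center (-1, 3), major axis horizontal; a² = 68, b² = 46.
b² = 46 so b = √46; the minor axis has length 2b = 2√46.

2√46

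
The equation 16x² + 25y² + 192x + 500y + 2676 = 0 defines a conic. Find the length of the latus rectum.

32/5

Group: 16(x² + 12x) + 25(y² + 20y) = -2676
Complete the square: 16(x + 6)² + 25(y + 10)² = -2676 + 576 + 2500 = 400
Divide through by 400 to get (x + 6)²/25 + (y + 10)²/16 = 1.
Ellipse, center (-6, -10), major axis horizontal; a² = 25, b² = 16.
Latus rectum length = 2b²/a = 2·16/5 = 32/5.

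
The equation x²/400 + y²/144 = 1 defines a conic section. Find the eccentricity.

e = 4/5

Center (0, 0). The larger denominator 400 sits under the x-term, so the major axis is horizontal; a² = 400, b² = 144.
c² = a² - b² = 256, so c = 16.
e = c/a = 16/20 = 4/5.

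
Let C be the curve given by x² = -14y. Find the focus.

(0, -7/2)

Vertex (0, 0); 4p = -14 so p = -7/2. Opens down.
Focus is p units from the vertex along the axis: (h, k + p).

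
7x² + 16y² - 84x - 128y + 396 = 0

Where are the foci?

(3, 4) and (9, 4)

Group: 7(x² - 12x) + 16(y² - 8y) = -396
Complete the square: 7(x - 6)² + 16(y - 4)² = -396 + 252 + 256 = 112
Divide through by 112 to get (x - 6)²/16 + (y - 4)²/7 = 1.
Ellipse, center (6, 4), major axis horizontal; a² = 16, b² = 7.
c² = a² - b² = 16 - 7 = 9, so c = 3.
Foci lie on the horizontal axis through the center: (h ± c, k).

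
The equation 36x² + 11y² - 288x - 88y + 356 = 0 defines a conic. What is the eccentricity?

Group: 36(x² - 8x) + 11(y² - 8y) = -356
Complete the square in x and y: 36(x - 4)² + 11(y - 4)² = -356 + 576 + 176 = 396
Dividing both sides by 396: (x - 4)²/11 + (y - 4)²/36 = 1
Ellipse, center (4, 4), major axis vertical; a² = 36, b² = 11.
c² = a² - b² = 25, so c = 5.
e = c/a = 5/6.

e = 5/6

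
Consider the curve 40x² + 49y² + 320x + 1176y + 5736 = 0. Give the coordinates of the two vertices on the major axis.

Group: 40(x² + 8x) + 49(y² + 24y) = -5736
Complete the square: 40(x + 4)² + 49(y + 12)² = -5736 + 640 + 7056 = 1960
Divide by 1960: (x + 4)²/49 + (y + 12)²/40 = 1
Ellipse, center (-4, -12), major axis horizontal; a² = 49, b² = 40.
a = 7. Vertices at (h ± a, k).

(-11, -12) and (3, -12)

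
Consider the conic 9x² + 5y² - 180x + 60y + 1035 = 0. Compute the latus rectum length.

Collect terms: 9(x² - 20x) + 5(y² + 12y) = -1035
9(x - 10)² + 5(y + 6)² = -1035 + 900 + 180 = 45
Divide through by 45 to get (x - 10)²/5 + (y + 6)²/9 = 1.
Ellipse, center (10, -6), major axis vertical; a² = 9, b² = 5.
Latus rectum length = 2b²/a = 2·5/3 = 10/3.

10/3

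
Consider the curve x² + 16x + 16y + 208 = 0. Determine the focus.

(-8, -13)

Only x is squared. Complete the square in x: (x + 8)² = -16(y + 9).
Vertex (-8, -9); 4p = -16 so p = -4. Opens down.
Focus is p units from the vertex along the axis: (h, k + p).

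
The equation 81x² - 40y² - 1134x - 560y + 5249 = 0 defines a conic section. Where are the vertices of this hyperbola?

(7, -16) and (7, 2)

Rearranging, 81(x² - 14x) -40(y² + 14y) = -5249.
Completing the square gives 81(x - 7)² -40(y + 7)² = -5249 + 3969 - 1960 = -3240.
Divide through by -3240 to get (y + 7)²/81 - (x - 7)²/40 = 1.
Hyperbola, center (7, -7), transverse axis vertical; a² = 81, b² = 40.
a = 9. Vertices at (h, k ± a).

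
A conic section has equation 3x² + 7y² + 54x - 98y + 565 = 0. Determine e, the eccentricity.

e = 2√7/7

Collect terms: 3(x² + 18x) + 7(y² - 14y) = -565
Complete the square in x and y: 3(x + 9)² + 7(y - 7)² = -565 + 243 + 343 = 21
Divide by 21: (x + 9)²/7 + (y - 7)²/3 = 1
Ellipse, center (-9, 7), major axis horizontal; a² = 7, b² = 3.
c² = a² - b² = 4, so c = 2.
e = c/a = 2/√7 = 2√7/7.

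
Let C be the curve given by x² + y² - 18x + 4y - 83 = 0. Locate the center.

(9, -2)

Group the x- and y-terms: (x² - 18x) + (y² + 4y) = 83
(x - 9)² + (y + 2)² = 83 + 81 + 4 = 168
So (x - 9)² + (y + 2)² = 168.
Circle centered at (9, -2) with r² = 168.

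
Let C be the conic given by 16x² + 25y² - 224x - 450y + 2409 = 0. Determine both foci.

Group the x- and y-terms: 16(x² - 14x) + 25(y² - 18y) = -2409
Complete the square: 16(x - 7)² + 25(y - 9)² = -2409 + 784 + 2025 = 400
Divide through by 400 to get (x - 7)²/25 + (y - 9)²/16 = 1.
Ellipse, center (7, 9), major axis horizontal; a² = 25, b² = 16.
c² = a² - b² = 25 - 16 = 9, so c = 3.
Foci lie on the horizontal axis through the center: (h ± c, k).

(4, 9) and (10, 9)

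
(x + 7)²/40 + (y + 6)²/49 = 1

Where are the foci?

Center (-7, -6). The larger denominator 49 sits under the y-term, so the major axis is vertical; a² = 49, b² = 40.
c² = a² - b² = 49 - 40 = 9, so c = 3.
Foci lie on the vertical axis through the center: (h, k ± c).

(-7, -9) and (-7, -3)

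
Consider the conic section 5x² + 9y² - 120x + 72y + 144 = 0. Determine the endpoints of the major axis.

5(x² - 24x) + 9(y² + 8y) = -144
Completing the square gives 5(x - 12)² + 9(y + 4)² = -144 + 720 + 144 = 720.
Dividing both sides by 720: (x - 12)²/144 + (y + 4)²/80 = 1
Ellipse, center (12, -4), major axis horizontal; a² = 144, b² = 80.
a = 12. Vertices at (h ± a, k).

(0, -4) and (24, -4)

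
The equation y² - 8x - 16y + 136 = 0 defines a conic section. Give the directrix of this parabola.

Only y is squared. Complete the square in y: (y - 8)² = 8(x - 9).
Vertex (9, 8); 4p = 8 so p = 2. Opens right.
Directrix is the vertical line x = h − p = 9 − (2) = 7.

x = 7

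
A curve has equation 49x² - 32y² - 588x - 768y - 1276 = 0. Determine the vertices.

(6, -19) and (6, -5)

Group the x- and y-terms: 49(x² - 12x) -32(y² + 24y) = 1276
Completing the square gives 49(x - 6)² -32(y + 12)² = 1276 + 1764 - 4608 = -1568.
Divide by -1568: (y + 12)²/49 - (x - 6)²/32 = 1
Hyperbola, center (6, -12), transverse axis vertical; a² = 49, b² = 32.
a = 7. Vertices at (h, k ± a).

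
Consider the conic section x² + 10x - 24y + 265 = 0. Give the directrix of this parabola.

y = 4

Only x is squared. Complete the square in x: (x + 5)² = 24(y - 10).
Vertex (-5, 10); 4p = 24 so p = 6. Opens up.
Directrix is the horizontal line y = k − p = 10 − (6) = 4.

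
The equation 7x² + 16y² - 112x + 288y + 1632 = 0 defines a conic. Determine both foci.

Group: 7(x² - 16x) + 16(y² + 18y) = -1632
Complete the square in x and y: 7(x - 8)² + 16(y + 9)² = -1632 + 448 + 1296 = 112
Dividing both sides by 112: (x - 8)²/16 + (y + 9)²/7 = 1
Ellipse, center (8, -9), major axis horizontal; a² = 16, b² = 7.
c² = a² - b² = 16 - 7 = 9, so c = 3.
Foci lie on the horizontal axis through the center: (h ± c, k).

(5, -9) and (11, -9)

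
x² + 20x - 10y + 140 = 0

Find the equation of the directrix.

Only x is squared. Complete the square in x: (x + 10)² = 10(y - 4).
Vertex (-10, 4); 4p = 10 so p = 5/2. Opens up.
Directrix is the horizontal line y = k − p = 4 − (5/2) = 3/2.

y = 3/2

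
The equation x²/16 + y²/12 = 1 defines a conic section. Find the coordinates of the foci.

Center (0, 0). The larger denominator 16 sits under the x-term, so the major axis is horizontal; a² = 16, b² = 12.
c² = a² - b² = 16 - 12 = 4, so c = 2.
Foci lie on the horizontal axis through the center: (h ± c, k).

(-2, 0) and (2, 0)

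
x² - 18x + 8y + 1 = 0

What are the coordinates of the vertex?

Only x is squared. Complete the square in x: (x - 9)² = -8(y - 10).
Vertex (9, 10); 4p = -8 so p = -2. Opens down.

(9, 10)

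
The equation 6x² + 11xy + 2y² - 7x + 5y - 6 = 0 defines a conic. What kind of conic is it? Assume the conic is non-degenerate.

hyperbola

A = 6, B = 11, C = 2.
Discriminant B² − 4AC = 11² − 4·6·2 = 73.
B² − 4AC > 0 ⇒ hyperbola.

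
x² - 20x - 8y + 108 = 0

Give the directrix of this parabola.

Only x is squared. Complete the square in x: (x - 10)² = 8(y - 1).
Vertex (10, 1); 4p = 8 so p = 2. Opens up.
Directrix is the horizontal line y = k − p = 1 − (2) = -1.

y = -1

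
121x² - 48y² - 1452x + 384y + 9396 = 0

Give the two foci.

121(x² - 12x) -48(y² - 8y) = -9396
121(x - 6)² -48(y - 4)² = -9396 + 4356 - 768 = -5808
Dividing both sides by -5808: (y - 4)²/121 - (x - 6)²/48 = 1
Hyperbola, center (6, 4), transverse axis vertical; a² = 121, b² = 48.
c² = a² + b² = 121 + 48 = 169, so c = 13.
Foci lie on the vertical axis through the center: (h, k ± c).

(6, -9) and (6, 17)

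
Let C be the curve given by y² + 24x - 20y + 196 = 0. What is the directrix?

Only y is squared. Complete the square in y: (y - 10)² = -24(x + 4).
Vertex (-4, 10); 4p = -24 so p = -6. Opens left.
Directrix is the vertical line x = h − p = -4 − (-6) = 2.

x = 2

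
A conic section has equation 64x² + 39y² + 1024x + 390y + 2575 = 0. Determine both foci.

Group the x- and y-terms: 64(x² + 16x) + 39(y² + 10y) = -2575
Complete the square: 64(x + 8)² + 39(y + 5)² = -2575 + 4096 + 975 = 2496
Divide by 2496: (x + 8)²/39 + (y + 5)²/64 = 1
Ellipse, center (-8, -5), major axis vertical; a² = 64, b² = 39.
c² = a² - b² = 64 - 39 = 25, so c = 5.
Foci lie on the vertical axis through the center: (h, k ± c).

(-8, -10) and (-8, 0)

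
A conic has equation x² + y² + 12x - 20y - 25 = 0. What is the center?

Group the x- and y-terms: (x² + 12x) + (y² - 20y) = 25
Complete the square: (x + 6)² + (y - 10)² = 25 + 36 + 100 = 161
So (x + 6)² + (y - 10)² = 161.
Circle centered at (-6, 10) with r² = 161.

(-6, 10)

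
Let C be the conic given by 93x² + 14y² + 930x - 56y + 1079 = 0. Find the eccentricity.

e = √7347/93

93(x² + 10x) + 14(y² - 4y) = -1079
Complete the square: 93(x + 5)² + 14(y - 2)² = -1079 + 2325 + 56 = 1302
Divide through by 1302 to get (x + 5)²/14 + (y - 2)²/93 = 1.
Ellipse, center (-5, 2), major axis vertical; a² = 93, b² = 14.
c² = a² - b² = 79, so c = √79.
e = c/a = √79/√93 = √7347/93.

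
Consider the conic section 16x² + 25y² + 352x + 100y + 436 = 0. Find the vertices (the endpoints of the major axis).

(-21, -2) and (-1, -2)

Group the x- and y-terms: 16(x² + 22x) + 25(y² + 4y) = -436
16(x + 11)² + 25(y + 2)² = -436 + 1936 + 100 = 1600
Dividing both sides by 1600: (x + 11)²/100 + (y + 2)²/64 = 1
Ellipse, center (-11, -2), major axis horizontal; a² = 100, b² = 64.
a = 10. Vertices at (h ± a, k).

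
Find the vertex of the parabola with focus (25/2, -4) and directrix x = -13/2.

The vertex is the midpoint between the focus and the directrix along the axis of symmetry.
Axis is horizontal (directrix is vertical). Vertex x-coordinate = (25/2 + (-13/2))/2 = 3; y-coordinate = -4.

(3, -4)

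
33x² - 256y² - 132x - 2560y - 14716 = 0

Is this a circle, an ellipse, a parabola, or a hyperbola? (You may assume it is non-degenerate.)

No xy term. Coefficients of x² and y² are A = 33, C = -256.
A and C have opposite signs ⇒ hyperbola.

hyperbola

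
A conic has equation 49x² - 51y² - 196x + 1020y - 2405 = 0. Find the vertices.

(2, 3) and (2, 17)

Rearranging, 49(x² - 4x) -51(y² - 20y) = 2405.
Complete the square: 49(x - 2)² -51(y - 10)² = 2405 + 196 - 5100 = -2499
Divide by -2499: (y - 10)²/49 - (x - 2)²/51 = 1
Hyperbola, center (2, 10), transverse axis vertical; a² = 49, b² = 51.
a = 7. Vertices at (h, k ± a).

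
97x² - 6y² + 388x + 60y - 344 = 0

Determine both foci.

(-2 - √103, 5) and (-2 + √103, 5)

97(x² + 4x) -6(y² - 10y) = 344
97(x + 2)² -6(y - 5)² = 344 + 388 - 150 = 582
Divide through by 582 to get (x + 2)²/6 - (y - 5)²/97 = 1.
Hyperbola, center (-2, 5), transverse axis horizontal; a² = 6, b² = 97.
c² = a² + b² = 6 + 97 = 103, so c = √103.
Foci lie on the horizontal axis through the center: (h ± c, k).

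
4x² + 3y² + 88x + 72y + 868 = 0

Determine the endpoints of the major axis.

(-11, -16) and (-11, -8)

Group: 4(x² + 22x) + 3(y² + 24y) = -868
Completing the square gives 4(x + 11)² + 3(y + 12)² = -868 + 484 + 432 = 48.
Divide by 48: (x + 11)²/12 + (y + 12)²/16 = 1
Ellipse, center (-11, -12), major axis vertical; a² = 16, b² = 12.
a = 4. Vertices at (h, k ± a).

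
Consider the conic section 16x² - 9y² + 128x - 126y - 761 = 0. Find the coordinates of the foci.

Group: 16(x² + 8x) -9(y² + 14y) = 761
Complete the square in x and y: 16(x + 4)² -9(y + 7)² = 761 + 256 - 441 = 576
Divide by 576: (x + 4)²/36 - (y + 7)²/64 = 1
Hyperbola, center (-4, -7), transverse axis horizontal; a² = 36, b² = 64.
c² = a² + b² = 36 + 64 = 100, so c = 10.
Foci lie on the horizontal axis through the center: (h ± c, k).

(-14, -7) and (6, -7)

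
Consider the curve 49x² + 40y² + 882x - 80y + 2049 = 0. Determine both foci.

(-9, -2) and (-9, 4)

Rearranging, 49(x² + 18x) + 40(y² - 2y) = -2049.
49(x + 9)² + 40(y - 1)² = -2049 + 3969 + 40 = 1960
Divide through by 1960 to get (x + 9)²/40 + (y - 1)²/49 = 1.
Ellipse, center (-9, 1), major axis vertical; a² = 49, b² = 40.
c² = a² - b² = 49 - 40 = 9, so c = 3.
Foci lie on the vertical axis through the center: (h, k ± c).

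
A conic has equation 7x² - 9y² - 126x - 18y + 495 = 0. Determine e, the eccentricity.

e = 4/3

Rearranging, 7(x² - 18x) -9(y² + 2y) = -495.
Completing the square gives 7(x - 9)² -9(y + 1)² = -495 + 567 - 9 = 63.
Divide through by 63 to get (x - 9)²/9 - (y + 1)²/7 = 1.
Hyperbola, center (9, -1), transverse axis horizontal; a² = 9, b² = 7.
c² = a² + b² = 16, so c = 4.
e = c/a = 4/3.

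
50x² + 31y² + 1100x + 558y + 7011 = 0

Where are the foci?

(-11, -9 - √19) and (-11, -9 + √19)

Rearranging, 50(x² + 22x) + 31(y² + 18y) = -7011.
Complete the square: 50(x + 11)² + 31(y + 9)² = -7011 + 6050 + 2511 = 1550
Dividing both sides by 1550: (x + 11)²/31 + (y + 9)²/50 = 1
Ellipse, center (-11, -9), major axis vertical; a² = 50, b² = 31.
c² = a² - b² = 50 - 31 = 19, so c = √19.
Foci lie on the vertical axis through the center: (h, k ± c).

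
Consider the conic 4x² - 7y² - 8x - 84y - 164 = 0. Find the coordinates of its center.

(1, -6)

Rearranging, 4(x² - 2x) -7(y² + 12y) = 164.
Complete the square: 4(x - 1)² -7(y + 6)² = 164 + 4 - 252 = -84
Dividing both sides by -84: (y + 6)²/12 - (x - 1)²/21 = 1
Hyperbola with center (1, -6).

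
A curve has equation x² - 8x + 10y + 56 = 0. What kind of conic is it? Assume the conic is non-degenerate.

No xy term. Coefficients of x² and y² are A = 1, C = 0.
Exactly one squared variable ⇒ parabola.

parabola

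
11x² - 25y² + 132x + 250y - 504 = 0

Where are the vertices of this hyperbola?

Rearranging, 11(x² + 12x) -25(y² - 10y) = 504.
Completing the square gives 11(x + 6)² -25(y - 5)² = 504 + 396 - 625 = 275.
Divide through by 275 to get (x + 6)²/25 - (y - 5)²/11 = 1.
Hyperbola, center (-6, 5), transverse axis horizontal; a² = 25, b² = 11.
a = 5. Vertices at (h ± a, k).

(-11, 5) and (-1, 5)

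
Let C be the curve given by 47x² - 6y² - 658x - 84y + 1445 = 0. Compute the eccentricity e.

e = √318/6

Group: 47(x² - 14x) -6(y² + 14y) = -1445
47(x - 7)² -6(y + 7)² = -1445 + 2303 - 294 = 564
Divide through by 564 to get (x - 7)²/12 - (y + 7)²/94 = 1.
Hyperbola, center (7, -7), transverse axis horizontal; a² = 12, b² = 94.
c² = a² + b² = 106, so c = √106.
e = c/a = √106/2√3 = √318/6.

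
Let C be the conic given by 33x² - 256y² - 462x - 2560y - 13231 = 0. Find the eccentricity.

33(x² - 14x) -256(y² + 10y) = 13231
Completing the square gives 33(x - 7)² -256(y + 5)² = 13231 + 1617 - 6400 = 8448.
Divide through by 8448 to get (x - 7)²/256 - (y + 5)²/33 = 1.
Hyperbola, center (7, -5), transverse axis horizontal; a² = 256, b² = 33.
c² = a² + b² = 289, so c = 17.
e = c/a = 17/16.

e = 17/16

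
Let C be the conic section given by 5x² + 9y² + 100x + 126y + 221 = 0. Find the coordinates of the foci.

(-18, -7) and (-2, -7)

5(x² + 20x) + 9(y² + 14y) = -221
Complete the square in x and y: 5(x + 10)² + 9(y + 7)² = -221 + 500 + 441 = 720
Divide through by 720 to get (x + 10)²/144 + (y + 7)²/80 = 1.
Ellipse, center (-10, -7), major axis horizontal; a² = 144, b² = 80.
c² = a² - b² = 144 - 80 = 64, so c = 8.
Foci lie on the horizontal axis through the center: (h ± c, k).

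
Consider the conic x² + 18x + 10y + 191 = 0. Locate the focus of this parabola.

Only x is squared. Complete the square in x: (x + 9)² = -10(y + 11).
Vertex (-9, -11); 4p = -10 so p = -5/2. Opens down.
Focus is p units from the vertex along the axis: (h, k + p).

(-9, -27/2)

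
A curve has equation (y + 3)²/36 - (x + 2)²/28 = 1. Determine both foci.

(-2, -11) and (-2, 5)

Center (-2, -3). The positive term is the y-term, so the transverse axis is vertical; a² = 36, b² = 28.
c² = a² + b² = 36 + 28 = 64, so c = 8.
Foci lie on the vertical axis through the center: (h, k ± c).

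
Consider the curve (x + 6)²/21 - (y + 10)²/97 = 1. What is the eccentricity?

Center (-6, -10). The positive term is the x-term, so the transverse axis is horizontal; a² = 21, b² = 97.
c² = a² + b² = 118, so c = √118.
e = c/a = √118/√21 = √2478/21.

e = √2478/21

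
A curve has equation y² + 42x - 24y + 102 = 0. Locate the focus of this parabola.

(-19/2, 12)

Only y is squared. Complete the square in y: (y - 12)² = -42(x - 1).
Vertex (1, 12); 4p = -42 so p = -21/2. Opens left.
Focus is p units from the vertex along the axis: (h + p, k).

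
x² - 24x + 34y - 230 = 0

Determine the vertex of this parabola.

Only x is squared. Complete the square in x: (x - 12)² = -34(y - 11).
Vertex (12, 11); 4p = -34 so p = -17/2. Opens down.

(12, 11)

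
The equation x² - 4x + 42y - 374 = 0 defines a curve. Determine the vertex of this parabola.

(2, 9)

Only x is squared. Complete the square in x: (x - 2)² = -42(y - 9).
Vertex (2, 9); 4p = -42 so p = -21/2. Opens down.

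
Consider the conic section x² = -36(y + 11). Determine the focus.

(0, -20)

Vertex (0, -11); 4p = -36 so p = -9. Opens down.
Focus is p units from the vertex along the axis: (h, k + p).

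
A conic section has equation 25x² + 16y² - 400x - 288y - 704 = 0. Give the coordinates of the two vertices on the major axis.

Group the x- and y-terms: 25(x² - 16x) + 16(y² - 18y) = 704
Complete the square: 25(x - 8)² + 16(y - 9)² = 704 + 1600 + 1296 = 3600
Divide through by 3600 to get (x - 8)²/144 + (y - 9)²/225 = 1.
Ellipse, center (8, 9), major axis vertical; a² = 225, b² = 144.
a = 15. Vertices at (h, k ± a).

(8, -6) and (8, 24)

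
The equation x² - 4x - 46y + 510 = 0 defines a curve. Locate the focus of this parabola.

(2, 45/2)

Only x is squared. Complete the square in x: (x - 2)² = 46(y - 11).
Vertex (2, 11); 4p = 46 so p = 23/2. Opens up.
Focus is p units from the vertex along the axis: (h, k + p).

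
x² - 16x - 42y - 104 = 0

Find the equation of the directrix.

y = -29/2

Only x is squared. Complete the square in x: (x - 8)² = 42(y + 4).
Vertex (8, -4); 4p = 42 so p = 21/2. Opens up.
Directrix is the horizontal line y = k − p = -4 − (21/2) = -29/2.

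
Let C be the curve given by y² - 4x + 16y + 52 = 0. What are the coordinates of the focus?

Only y is squared. Complete the square in y: (y + 8)² = 4(x + 3).
Vertex (-3, -8); 4p = 4 so p = 1. Opens right.
Focus is p units from the vertex along the axis: (h + p, k).

(-2, -8)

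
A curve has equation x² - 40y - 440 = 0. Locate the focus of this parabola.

Only x is squared. Complete the square in x: x² = 40(y + 11).
Vertex (0, -11); 4p = 40 so p = 10. Opens up.
Focus is p units from the vertex along the axis: (h, k + p).

(0, -1)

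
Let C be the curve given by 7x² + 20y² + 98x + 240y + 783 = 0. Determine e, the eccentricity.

e = √65/10

Group: 7(x² + 14x) + 20(y² + 12y) = -783
Complete the square: 7(x + 7)² + 20(y + 6)² = -783 + 343 + 720 = 280
Divide through by 280 to get (x + 7)²/40 + (y + 6)²/14 = 1.
Ellipse, center (-7, -6), major axis horizontal; a² = 40, b² = 14.
c² = a² - b² = 26, so c = √26.
e = c/a = √26/2√10 = √65/10.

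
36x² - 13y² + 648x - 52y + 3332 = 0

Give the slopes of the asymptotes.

Group the x- and y-terms: 36(x² + 18x) -13(y² + 4y) = -3332
36(x + 9)² -13(y + 2)² = -3332 + 2916 - 52 = -468
Dividing both sides by -468: (y + 2)²/36 - (x + 9)²/13 = 1
Hyperbola, center (-9, -2), transverse axis vertical; a² = 36, b² = 13.
For a vertical hyperbola the asymptotes have slope ±a/b.
Here that is ±6/√13 = ±6√13/13.

6√13/13 and -6√13/13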